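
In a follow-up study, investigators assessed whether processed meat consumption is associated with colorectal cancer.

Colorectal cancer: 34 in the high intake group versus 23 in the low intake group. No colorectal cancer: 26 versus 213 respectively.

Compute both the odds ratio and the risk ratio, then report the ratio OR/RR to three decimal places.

From the description: a = 34, b = 26, c = 23, d = 213.
OR = (34·213)/(26·23) = 7242/598 = 12.11037
Risk in exposed = 34/60 = 0.56667; risk in unexposed = 23/236 = 0.09746; RR = 5.81449
OR/RR = 12.11037 / 5.81449 = 2.08279
The outcome is not rare, so the OR lies further from 1 than the RR.

2.083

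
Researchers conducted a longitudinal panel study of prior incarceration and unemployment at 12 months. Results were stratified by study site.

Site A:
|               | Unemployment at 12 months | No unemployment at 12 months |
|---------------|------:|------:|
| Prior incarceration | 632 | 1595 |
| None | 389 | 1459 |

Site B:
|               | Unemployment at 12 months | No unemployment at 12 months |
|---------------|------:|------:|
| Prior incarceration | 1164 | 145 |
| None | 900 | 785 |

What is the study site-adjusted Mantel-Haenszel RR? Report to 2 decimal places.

1.55

RR_MH = Σ(aᵢ·n₀ᵢ/nᵢ) / Σ(cᵢ·n₁ᵢ/nᵢ), with n₁ᵢ = aᵢ+bᵢ (exposed), n₀ᵢ = cᵢ+dᵢ (unexposed), nᵢ = n₁ᵢ+n₀ᵢ.
Stratum 1 (Site A): n₁ = 2227, n₀ = 1848, n = 4075; a·n₀/n = 632·1848/4075 = 286.6101; c·n₁/n = 389·2227/4075 = 212.5897
Stratum 2 (Site B): n₁ = 1309, n₀ = 1685, n = 2994; a·n₀/n = 1164·1685/2994 = 655.0902; c·n₁/n = 900·1309/2994 = 393.4870
RR_MH = (286.6101 + 655.0902) / (212.5897 + 393.4870) = 941.7002 / 606.0767 = 1.55376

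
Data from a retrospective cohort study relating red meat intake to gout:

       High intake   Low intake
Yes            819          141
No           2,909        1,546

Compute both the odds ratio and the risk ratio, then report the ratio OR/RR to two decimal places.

1.17

Reading the table with exposure as columns: a = 819 (High intake, case), b = 2909 (High intake, non-case), c = 141 (Low intake, case), d = 1546.
OR = (819·1546)/(2909·141) = 1266174/410169 = 3.08696
Risk in exposed = 819/3728 = 0.21969; risk in unexposed = 141/1687 = 0.08358; RR = 2.62848
OR/RR = 3.08696 / 2.62848 = 1.17443
The outcome is not rare, so the OR lies further from 1 than the RR.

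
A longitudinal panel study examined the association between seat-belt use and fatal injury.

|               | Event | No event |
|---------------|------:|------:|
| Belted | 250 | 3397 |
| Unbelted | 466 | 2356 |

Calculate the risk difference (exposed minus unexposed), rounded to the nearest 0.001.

Cells: a = 250, b = 3397, c = 466, d = 2356.
Risk in exposed = 250/3647 = 0.068549; risk in unexposed = 466/2822 = 0.165131.
Risk difference = 0.068549 − 0.165131 = -0.096582

-0.097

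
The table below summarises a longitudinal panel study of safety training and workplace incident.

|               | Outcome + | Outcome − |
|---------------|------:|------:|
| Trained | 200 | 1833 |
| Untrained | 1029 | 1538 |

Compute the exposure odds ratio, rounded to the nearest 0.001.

Cells: a = 200, b = 1833, c = 1029, d = 1538.
OR = (a·d)/(b·c) = (200 × 1538) / (1833 × 1029) = 307600 / 1886157 = 0.16308
Exposure is associated with lower odds of workplace incident (OR = 0.16 < 1).

0.163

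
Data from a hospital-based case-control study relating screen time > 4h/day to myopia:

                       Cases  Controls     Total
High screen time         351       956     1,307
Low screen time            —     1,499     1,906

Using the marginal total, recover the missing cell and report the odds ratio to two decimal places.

1.35

The missing cell is in the unexposed row: 1906 − 1499 = 407.
So a = 351, b = 956, c = 407, d = 1499.
OR = (a·d)/(b·c) = (351 × 1499) / (956 × 407) = 526149 / 389092 = 1.35225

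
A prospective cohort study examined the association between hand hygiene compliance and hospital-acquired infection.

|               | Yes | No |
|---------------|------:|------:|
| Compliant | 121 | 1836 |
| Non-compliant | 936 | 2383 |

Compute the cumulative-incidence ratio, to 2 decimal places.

Cells: a = 121, b = 1836, c = 936, d = 2383.
Risk in exposed = 121/1957 = 0.06183; risk in unexposed = 936/3319 = 0.28201.
RR = 0.06183 / 0.28201 = 0.21924
The risk is 78% lower among the exposed than among the unexposed.

0.22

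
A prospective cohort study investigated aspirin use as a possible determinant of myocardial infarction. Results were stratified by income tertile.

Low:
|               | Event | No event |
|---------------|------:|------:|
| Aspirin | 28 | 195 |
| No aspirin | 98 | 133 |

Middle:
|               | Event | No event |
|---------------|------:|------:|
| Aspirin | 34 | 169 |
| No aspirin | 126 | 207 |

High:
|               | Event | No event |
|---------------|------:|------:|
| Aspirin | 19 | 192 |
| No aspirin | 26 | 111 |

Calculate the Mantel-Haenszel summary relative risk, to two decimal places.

RR_MH = Σ(aᵢ·n₀ᵢ/nᵢ) / Σ(cᵢ·n₁ᵢ/nᵢ), with n₁ᵢ = aᵢ+bᵢ (exposed), n₀ᵢ = cᵢ+dᵢ (unexposed), nᵢ = n₁ᵢ+n₀ᵢ.
Stratum 1 (Low): n₁ = 223, n₀ = 231, n = 454; a·n₀/n = 28·231/454 = 14.2467; c·n₁/n = 98·223/454 = 48.1366
Stratum 2 (Middle): n₁ = 203, n₀ = 333, n = 536; a·n₀/n = 34·333/536 = 21.1231; c·n₁/n = 126·203/536 = 47.7201
Stratum 3 (High): n₁ = 211, n₀ = 137, n = 348; a·n₀/n = 19·137/348 = 7.4799; c·n₁/n = 26·211/348 = 15.7644
RR_MH = (14.2467 + 21.1231 + 7.4799) / (48.1366 + 47.7201 + 15.7644) = 42.8497 / 111.6211 = 0.38389

0.38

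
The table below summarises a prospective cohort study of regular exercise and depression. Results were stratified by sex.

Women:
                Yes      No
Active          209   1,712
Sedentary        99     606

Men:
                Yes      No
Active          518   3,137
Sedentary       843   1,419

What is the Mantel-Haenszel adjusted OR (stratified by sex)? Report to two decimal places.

OR_MH = Σ(aᵢdᵢ/nᵢ) / Σ(bᵢcᵢ/nᵢ), where nᵢ is the stratum total.
Stratum 1 (Women): n = 2626; a·d/n = 209·606/2626 = 48.2308; b·c/n = 1712·99/2626 = 64.5423
Stratum 2 (Men): n = 5917; a·d/n = 518·1419/5917 = 124.2255; b·c/n = 3137·843/5917 = 446.9310
OR_MH = (48.2308 + 124.2255) / (64.5423 + 446.9310) = 172.4562 / 511.4733 = 0.33718

0.34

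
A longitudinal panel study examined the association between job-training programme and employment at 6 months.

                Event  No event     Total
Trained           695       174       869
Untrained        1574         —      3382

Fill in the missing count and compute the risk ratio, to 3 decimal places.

1.718

The missing cell is in the unexposed row: 3382 − 1574 = 1808.
So a = 695, b = 174, c = 1574, d = 1808.
RR = [a/(a+b)] / [c/(c+d)] = (695/869) / (1574/3382) = 0.79977/0.46541 = 1.71844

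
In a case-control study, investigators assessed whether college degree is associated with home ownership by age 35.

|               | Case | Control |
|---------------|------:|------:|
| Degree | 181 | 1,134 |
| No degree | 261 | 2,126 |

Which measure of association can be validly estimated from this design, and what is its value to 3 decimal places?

1.300

Cells: a = 181, b = 1134, c = 261, d = 2126.
This is a case-control study: participants were sampled on outcome status, so risks in the source population cannot be estimated directly — relative risk is not valid here. The odds ratio is the appropriate measure.
OR = (a·d)/(b·c) = (181 × 2126) / (1134 × 261) = 384806 / 295974 = 1.30013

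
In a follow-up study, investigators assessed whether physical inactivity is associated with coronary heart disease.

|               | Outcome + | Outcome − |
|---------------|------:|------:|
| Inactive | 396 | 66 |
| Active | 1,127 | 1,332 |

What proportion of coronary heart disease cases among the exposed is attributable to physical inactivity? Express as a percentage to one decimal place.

Cells: a = 396, b = 66, c = 1127, d = 1332.
Risk in exposed = 396/462 = 0.85714; risk in unexposed = 1127/2459 = 0.45832.
RR = 0.85714/0.45832 = 1.87020
AR% = (RR − 1)/RR × 100 = (1.87020 − 1)/1.87020 × 100 = 46.5298%

46.5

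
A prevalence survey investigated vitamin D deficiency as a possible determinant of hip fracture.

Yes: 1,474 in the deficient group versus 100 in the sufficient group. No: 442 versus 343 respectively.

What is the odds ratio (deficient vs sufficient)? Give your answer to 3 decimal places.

11.439

From the description: a = 1474, b = 442, c = 100, d = 343.
OR = (a·d)/(b·c) = (1474 × 343) / (442 × 100) = 505582 / 44200 = 11.43851
The odds of hip fracture are about 11.44 times as high in the deficient group.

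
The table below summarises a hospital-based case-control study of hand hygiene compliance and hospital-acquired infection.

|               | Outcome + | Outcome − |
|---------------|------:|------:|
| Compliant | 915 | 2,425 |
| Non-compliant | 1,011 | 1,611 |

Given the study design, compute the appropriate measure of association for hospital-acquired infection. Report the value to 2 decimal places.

Cells: a = 915, b = 2425, c = 1011, d = 1611.
This is a hospital-based case-control study: participants were sampled on outcome status, so risks in the source population cannot be estimated directly — relative risk is not valid here. The odds ratio is the appropriate measure.
OR = (a·d)/(b·c) = (915 × 1611) / (2425 × 1011) = 1474065 / 2451675 = 0.60125

0.60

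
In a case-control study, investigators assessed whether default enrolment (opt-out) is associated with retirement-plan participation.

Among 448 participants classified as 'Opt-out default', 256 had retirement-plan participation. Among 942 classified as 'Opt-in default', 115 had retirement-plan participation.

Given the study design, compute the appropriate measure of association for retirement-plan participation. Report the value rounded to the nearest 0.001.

9.588

From the description: a = 256, b = 192, c = 115, d = 827.
This is a case-control study: participants were sampled on outcome status, so risks in the source population cannot be estimated directly — relative risk is not valid here. The odds ratio is the appropriate measure.
OR = (a·d)/(b·c) = (256 × 827) / (192 × 115) = 211712 / 22080 = 9.58841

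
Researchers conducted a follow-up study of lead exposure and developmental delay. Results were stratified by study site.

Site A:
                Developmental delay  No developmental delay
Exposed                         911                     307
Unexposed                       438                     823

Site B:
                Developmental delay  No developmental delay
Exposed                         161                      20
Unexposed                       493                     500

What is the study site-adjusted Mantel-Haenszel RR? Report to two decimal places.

RR_MH = Σ(aᵢ·n₀ᵢ/nᵢ) / Σ(cᵢ·n₁ᵢ/nᵢ), with n₁ᵢ = aᵢ+bᵢ (exposed), n₀ᵢ = cᵢ+dᵢ (unexposed), nᵢ = n₁ᵢ+n₀ᵢ.
Stratum 1 (Site A): n₁ = 1218, n₀ = 1261, n = 2479; a·n₀/n = 911·1261/2479 = 463.4010; c·n₁/n = 438·1218/2479 = 215.2013
Stratum 2 (Site B): n₁ = 181, n₀ = 993, n = 1174; a·n₀/n = 161·993/1174 = 136.1780; c·n₁/n = 493·181/1174 = 76.0077
RR_MH = (463.4010 + 136.1780) / (215.2013 + 76.0077) = 599.5790 / 291.2090 = 2.05893

2.06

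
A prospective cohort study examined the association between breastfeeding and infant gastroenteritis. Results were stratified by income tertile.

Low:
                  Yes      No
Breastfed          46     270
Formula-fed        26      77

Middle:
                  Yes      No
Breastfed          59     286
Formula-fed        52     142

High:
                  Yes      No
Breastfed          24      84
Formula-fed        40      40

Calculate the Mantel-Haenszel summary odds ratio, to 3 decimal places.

OR_MH = Σ(aᵢdᵢ/nᵢ) / Σ(bᵢcᵢ/nᵢ), where nᵢ is the stratum total.
Stratum 1 (Low): n = 419; a·d/n = 46·77/419 = 8.4535; b·c/n = 270·26/419 = 16.7542
Stratum 2 (Middle): n = 539; a·d/n = 59·142/539 = 15.5436; b·c/n = 286·52/539 = 27.5918
Stratum 3 (High): n = 188; a·d/n = 24·40/188 = 5.1064; b·c/n = 84·40/188 = 17.8723
OR_MH = (8.4535 + 15.5436 + 5.1064) / (16.7542 + 27.5918 + 17.8723) = 29.1034 / 62.2184 = 0.46776

0.468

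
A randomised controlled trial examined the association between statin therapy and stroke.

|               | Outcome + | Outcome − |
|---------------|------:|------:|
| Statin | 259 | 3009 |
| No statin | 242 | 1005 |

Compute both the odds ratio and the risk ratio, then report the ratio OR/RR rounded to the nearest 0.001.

0.875

Cells: a = 259, b = 3009, c = 242, d = 1005.
OR = (259·1005)/(3009·242) = 260295/728178 = 0.35746
Risk in exposed = 259/3268 = 0.07925; risk in unexposed = 242/1247 = 0.19407; RR = 0.40838
OR/RR = 0.35746 / 0.40838 = 0.87531
The outcome is not rare, so the OR lies further from 1 than the RR.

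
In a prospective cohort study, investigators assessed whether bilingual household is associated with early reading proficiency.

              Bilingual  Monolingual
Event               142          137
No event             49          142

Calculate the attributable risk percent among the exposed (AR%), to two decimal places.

Reading the table with exposure as columns: a = 142 (Bilingual, case), b = 49 (Bilingual, non-case), c = 137 (Monolingual, case), d = 142.
Risk in exposed = 142/191 = 0.74346; risk in unexposed = 137/279 = 0.49104.
RR = 0.74346/0.49104 = 1.51404
AR% = (RR − 1)/RR × 100 = (1.51404 − 1)/1.51404 × 100 = 33.9517%

33.95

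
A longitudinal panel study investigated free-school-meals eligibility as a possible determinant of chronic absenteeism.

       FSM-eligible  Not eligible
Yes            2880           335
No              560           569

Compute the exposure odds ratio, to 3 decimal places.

8.735

Reading the table with exposure as columns: a = 2880 (FSM-eligible, case), b = 560 (FSM-eligible, non-case), c = 335 (Not eligible, case), d = 569.
OR = (a·d)/(b·c) = (2880 × 569) / (560 × 335) = 1638720 / 187600 = 8.73518
The odds of chronic absenteeism are about 8.74 times as high in the fsm-eligible group.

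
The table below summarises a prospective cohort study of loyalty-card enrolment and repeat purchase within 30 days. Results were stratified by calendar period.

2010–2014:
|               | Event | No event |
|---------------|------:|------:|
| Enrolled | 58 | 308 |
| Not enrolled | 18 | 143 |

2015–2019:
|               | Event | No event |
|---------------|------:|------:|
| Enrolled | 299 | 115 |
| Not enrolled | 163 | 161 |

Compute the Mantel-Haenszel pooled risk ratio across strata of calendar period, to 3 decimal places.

1.433

RR_MH = Σ(aᵢ·n₀ᵢ/nᵢ) / Σ(cᵢ·n₁ᵢ/nᵢ), with n₁ᵢ = aᵢ+bᵢ (exposed), n₀ᵢ = cᵢ+dᵢ (unexposed), nᵢ = n₁ᵢ+n₀ᵢ.
Stratum 1 (2010–2014): n₁ = 366, n₀ = 161, n = 527; a·n₀/n = 58·161/527 = 17.7192; c·n₁/n = 18·366/527 = 12.5009
Stratum 2 (2015–2019): n₁ = 414, n₀ = 324, n = 738; a·n₀/n = 299·324/738 = 131.2683; c·n₁/n = 163·414/738 = 91.4390
RR_MH = (17.7192 + 131.2683) / (12.5009 + 91.4390) = 148.9875 / 103.9400 = 1.43340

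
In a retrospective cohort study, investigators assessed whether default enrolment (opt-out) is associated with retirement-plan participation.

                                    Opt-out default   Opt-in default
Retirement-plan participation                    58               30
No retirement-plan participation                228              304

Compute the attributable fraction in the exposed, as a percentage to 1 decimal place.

Reading the table with exposure as columns: a = 58 (Opt-out default, case), b = 228 (Opt-out default, non-case), c = 30 (Opt-in default, case), d = 304.
Risk in exposed = 58/286 = 0.20280; risk in unexposed = 30/334 = 0.08982.
RR = 0.20280/0.08982 = 2.25781
AR% = (RR − 1)/RR × 100 = (2.25781 − 1)/2.25781 × 100 = 55.7093%

55.7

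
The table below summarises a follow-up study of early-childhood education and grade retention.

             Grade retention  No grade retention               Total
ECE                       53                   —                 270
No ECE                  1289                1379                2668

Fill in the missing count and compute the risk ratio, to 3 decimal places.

0.406

The missing cell is in the exposed row: 270 − 53 = 217.
So a = 53, b = 217, c = 1289, d = 1379.
RR = [a/(a+b)] / [c/(c+d)] = (53/270) / (1289/2668) = 0.19630/0.48313 = 0.40630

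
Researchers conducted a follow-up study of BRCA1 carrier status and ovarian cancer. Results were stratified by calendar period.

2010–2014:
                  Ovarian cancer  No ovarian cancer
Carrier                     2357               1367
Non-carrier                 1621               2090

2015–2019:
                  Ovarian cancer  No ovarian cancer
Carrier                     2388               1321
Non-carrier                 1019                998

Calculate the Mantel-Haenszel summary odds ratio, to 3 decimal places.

2.023

OR_MH = Σ(aᵢdᵢ/nᵢ) / Σ(bᵢcᵢ/nᵢ), where nᵢ is the stratum total.
Stratum 1 (2010–2014): n = 7435; a·d/n = 2357·2090/7435 = 662.5595; b·c/n = 1367·1621/7435 = 298.0373
Stratum 2 (2015–2019): n = 5726; a·d/n = 2388·998/5726 = 416.2110; b·c/n = 1321·1019/5726 = 235.0854
OR_MH = (662.5595 + 416.2110) / (298.0373 + 235.0854) = 1078.7705 / 533.1227 = 2.02349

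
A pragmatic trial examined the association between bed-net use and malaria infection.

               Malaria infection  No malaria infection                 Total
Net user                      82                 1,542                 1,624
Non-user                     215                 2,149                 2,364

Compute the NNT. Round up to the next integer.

25

Risk in treated group = 82/1624 = 0.05049; risk in control = 215/2364 = 0.09095.
Absolute risk reduction = 0.09095 − 0.05049 = 0.04045
NNT = 1 / ARR = 1 / 0.04045 = 24.719 → round up → 25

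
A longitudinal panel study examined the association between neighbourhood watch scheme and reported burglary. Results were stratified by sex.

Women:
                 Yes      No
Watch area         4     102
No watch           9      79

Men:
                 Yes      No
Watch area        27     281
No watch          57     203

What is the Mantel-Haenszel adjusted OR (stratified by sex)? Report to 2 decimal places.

OR_MH = Σ(aᵢdᵢ/nᵢ) / Σ(bᵢcᵢ/nᵢ), where nᵢ is the stratum total.
Stratum 1 (Women): n = 194; a·d/n = 4·79/194 = 1.6289; b·c/n = 102·9/194 = 4.7320
Stratum 2 (Men): n = 568; a·d/n = 27·203/568 = 9.6496; b·c/n = 281·57/568 = 28.1989
OR_MH = (1.6289 + 9.6496) / (4.7320 + 28.1989) = 11.2785 / 32.9309 = 0.34249

0.34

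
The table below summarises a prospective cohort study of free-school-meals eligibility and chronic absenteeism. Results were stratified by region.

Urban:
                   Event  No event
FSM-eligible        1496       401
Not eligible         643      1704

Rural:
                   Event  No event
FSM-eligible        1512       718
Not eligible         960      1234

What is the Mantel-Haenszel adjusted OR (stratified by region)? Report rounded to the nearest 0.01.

OR_MH = Σ(aᵢdᵢ/nᵢ) / Σ(bᵢcᵢ/nᵢ), where nᵢ is the stratum total.
Stratum 1 (Urban): n = 4244; a·d/n = 1496·1704/4244 = 600.6560; b·c/n = 401·643/4244 = 60.7547
Stratum 2 (Rural): n = 4424; a·d/n = 1512·1234/4424 = 421.7468; b·c/n = 718·960/4424 = 155.8047
OR_MH = (600.6560 + 421.7468) / (60.7547 + 155.8047) = 1022.4028 / 216.5594 = 4.72112

4.72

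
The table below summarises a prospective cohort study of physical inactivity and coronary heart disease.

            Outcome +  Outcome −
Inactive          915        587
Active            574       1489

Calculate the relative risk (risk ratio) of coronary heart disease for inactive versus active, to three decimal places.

Cells: a = 915, b = 587, c = 574, d = 1489.
Risk in exposed = 915/1502 = 0.60919; risk in unexposed = 574/2063 = 0.27824.
RR = 0.60919 / 0.27824 = 2.18947
The risk among the exposed is 2.19 times that among the unexposed.

2.189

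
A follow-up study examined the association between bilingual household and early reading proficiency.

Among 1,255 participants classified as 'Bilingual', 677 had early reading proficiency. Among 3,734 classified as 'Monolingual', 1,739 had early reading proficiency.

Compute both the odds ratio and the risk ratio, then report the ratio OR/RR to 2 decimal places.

1.16

From the description: a = 677, b = 578, c = 1739, d = 1995.
OR = (677·1995)/(578·1739) = 1350615/1005142 = 1.34371
Risk in exposed = 677/1255 = 0.53944; risk in unexposed = 1739/3734 = 0.46572; RR = 1.15830
OR/RR = 1.34371 / 1.15830 = 1.16007
The outcome is not rare, so the OR lies further from 1 than the RR.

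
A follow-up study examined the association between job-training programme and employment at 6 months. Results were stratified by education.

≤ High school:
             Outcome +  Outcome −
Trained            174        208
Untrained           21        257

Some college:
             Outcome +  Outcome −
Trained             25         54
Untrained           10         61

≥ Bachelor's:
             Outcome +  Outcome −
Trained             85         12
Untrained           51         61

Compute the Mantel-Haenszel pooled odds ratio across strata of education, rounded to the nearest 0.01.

7.81

OR_MH = Σ(aᵢdᵢ/nᵢ) / Σ(bᵢcᵢ/nᵢ), where nᵢ is the stratum total.
Stratum 1 (≤ High school): n = 660; a·d/n = 174·257/660 = 67.7545; b·c/n = 208·21/660 = 6.6182
Stratum 2 (Some college): n = 150; a·d/n = 25·61/150 = 10.1667; b·c/n = 54·10/150 = 3.6000
Stratum 3 (≥ Bachelor's): n = 209; a·d/n = 85·61/209 = 24.8086; b·c/n = 12·51/209 = 2.9282
OR_MH = (67.7545 + 10.1667 + 24.8086) / (6.6182 + 3.6000 + 2.9282) = 102.7298 / 13.1464 = 7.81429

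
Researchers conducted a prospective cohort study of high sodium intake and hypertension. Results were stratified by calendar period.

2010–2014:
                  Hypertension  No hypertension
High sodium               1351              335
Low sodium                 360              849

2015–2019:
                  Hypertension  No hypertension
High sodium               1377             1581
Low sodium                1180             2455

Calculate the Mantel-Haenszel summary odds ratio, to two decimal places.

OR_MH = Σ(aᵢdᵢ/nᵢ) / Σ(bᵢcᵢ/nᵢ), where nᵢ is the stratum total.
Stratum 1 (2010–2014): n = 2895; a·d/n = 1351·849/2895 = 396.2000; b·c/n = 335·360/2895 = 41.6580
Stratum 2 (2015–2019): n = 6593; a·d/n = 1377·2455/6593 = 512.7461; b·c/n = 1581·1180/6593 = 282.9637
OR_MH = (396.2000 + 512.7461) / (41.6580 + 282.9637) = 908.9461 / 324.6218 = 2.80002

2.80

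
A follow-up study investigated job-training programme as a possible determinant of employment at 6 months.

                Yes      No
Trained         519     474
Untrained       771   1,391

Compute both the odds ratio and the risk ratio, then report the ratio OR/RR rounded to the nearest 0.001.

1.348

Cells: a = 519, b = 474, c = 771, d = 1391.
OR = (519·1391)/(474·771) = 721929/365454 = 1.97543
Risk in exposed = 519/993 = 0.52266; risk in unexposed = 771/2162 = 0.35661; RR = 1.46561
OR/RR = 1.97543 / 1.46561 = 1.34785
The outcome is not rare, so the OR lies further from 1 than the RR.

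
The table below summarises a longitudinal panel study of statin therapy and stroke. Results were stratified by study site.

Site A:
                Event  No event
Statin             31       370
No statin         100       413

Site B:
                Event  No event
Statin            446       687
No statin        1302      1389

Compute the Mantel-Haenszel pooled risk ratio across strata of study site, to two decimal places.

RR_MH = Σ(aᵢ·n₀ᵢ/nᵢ) / Σ(cᵢ·n₁ᵢ/nᵢ), with n₁ᵢ = aᵢ+bᵢ (exposed), n₀ᵢ = cᵢ+dᵢ (unexposed), nᵢ = n₁ᵢ+n₀ᵢ.
Stratum 1 (Site A): n₁ = 401, n₀ = 513, n = 914; a·n₀/n = 31·513/914 = 17.3993; c·n₁/n = 100·401/914 = 43.8731
Stratum 2 (Site B): n₁ = 1133, n₀ = 2691, n = 3824; a·n₀/n = 446·2691/3824 = 313.8562; c·n₁/n = 1302·1133/3824 = 385.7652
RR_MH = (17.3993 + 313.8562) / (43.8731 + 385.7652) = 331.2555 / 429.6383 = 0.77101

0.77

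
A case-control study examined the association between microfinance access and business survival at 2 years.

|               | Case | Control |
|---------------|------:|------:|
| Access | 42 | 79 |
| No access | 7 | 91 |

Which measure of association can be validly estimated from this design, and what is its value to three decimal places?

6.911

Cells: a = 42, b = 79, c = 7, d = 91.
This is a case-control study: participants were sampled on outcome status, so risks in the source population cannot be estimated directly — relative risk is not valid here. The odds ratio is the appropriate measure.
OR = (a·d)/(b·c) = (42 × 91) / (79 × 7) = 3822 / 553 = 6.91139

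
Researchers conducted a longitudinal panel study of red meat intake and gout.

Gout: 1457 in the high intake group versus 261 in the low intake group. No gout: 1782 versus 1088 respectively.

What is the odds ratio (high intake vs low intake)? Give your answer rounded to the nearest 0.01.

From the description: a = 1457, b = 1782, c = 261, d = 1088.
OR = (a·d)/(b·c) = (1457 × 1088) / (1782 × 261) = 1585216 / 465102 = 3.40832
The odds of gout are about 3.41 times as high in the high intake group.

3.41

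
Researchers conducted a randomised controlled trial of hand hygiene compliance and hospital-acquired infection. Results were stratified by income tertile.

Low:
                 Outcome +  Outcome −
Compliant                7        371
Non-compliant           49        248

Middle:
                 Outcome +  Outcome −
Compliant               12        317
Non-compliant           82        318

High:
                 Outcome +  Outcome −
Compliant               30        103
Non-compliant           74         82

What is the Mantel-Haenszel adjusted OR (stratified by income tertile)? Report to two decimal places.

0.18

OR_MH = Σ(aᵢdᵢ/nᵢ) / Σ(bᵢcᵢ/nᵢ), where nᵢ is the stratum total.
Stratum 1 (Low): n = 675; a·d/n = 7·248/675 = 2.5719; b·c/n = 371·49/675 = 26.9319
Stratum 2 (Middle): n = 729; a·d/n = 12·318/729 = 5.2346; b·c/n = 317·82/729 = 35.6571
Stratum 3 (High): n = 289; a·d/n = 30·82/289 = 8.5121; b·c/n = 103·74/289 = 26.3737
OR_MH = (2.5719 + 5.2346 + 8.5121) / (26.9319 + 35.6571 + 26.3737) = 16.3185 / 88.9626 = 0.18343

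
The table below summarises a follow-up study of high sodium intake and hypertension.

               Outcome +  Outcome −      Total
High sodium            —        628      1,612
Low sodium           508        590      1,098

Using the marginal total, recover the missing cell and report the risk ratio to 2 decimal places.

The missing cell is in the exposed row: 1612 − 628 = 984.
So a = 984, b = 628, c = 508, d = 590.
RR = [a/(a+b)] / [c/(c+d)] = (984/1612) / (508/1098) = 0.61042/0.46266 = 1.31938

1.32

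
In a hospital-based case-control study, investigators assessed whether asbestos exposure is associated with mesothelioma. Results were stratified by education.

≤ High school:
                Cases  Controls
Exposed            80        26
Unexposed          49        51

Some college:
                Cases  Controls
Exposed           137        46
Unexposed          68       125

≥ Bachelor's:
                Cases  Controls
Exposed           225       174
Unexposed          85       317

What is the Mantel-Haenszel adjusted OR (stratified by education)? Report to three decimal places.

OR_MH = Σ(aᵢdᵢ/nᵢ) / Σ(bᵢcᵢ/nᵢ), where nᵢ is the stratum total.
Stratum 1 (≤ High school): n = 206; a·d/n = 80·51/206 = 19.8058; b·c/n = 26·49/206 = 6.1845
Stratum 2 (Some college): n = 376; a·d/n = 137·125/376 = 45.5452; b·c/n = 46·68/376 = 8.3191
Stratum 3 (≥ Bachelor's): n = 801; a·d/n = 225·317/801 = 89.0449; b·c/n = 174·85/801 = 18.4644
OR_MH = (19.8058 + 45.5452 + 89.0449) / (6.1845 + 8.3191 + 18.4644) = 154.3960 / 32.9680 = 4.68320

4.683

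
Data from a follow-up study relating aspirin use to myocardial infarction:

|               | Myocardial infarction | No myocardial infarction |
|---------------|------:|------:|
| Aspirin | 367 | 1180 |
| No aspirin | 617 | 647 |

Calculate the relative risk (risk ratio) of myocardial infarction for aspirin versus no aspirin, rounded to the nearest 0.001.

Cells: a = 367, b = 1180, c = 617, d = 647.
Risk in exposed = 367/1547 = 0.23723; risk in unexposed = 617/1264 = 0.48813.
RR = 0.23723 / 0.48813 = 0.48600
The risk is 51% lower among the exposed than among the unexposed.

0.486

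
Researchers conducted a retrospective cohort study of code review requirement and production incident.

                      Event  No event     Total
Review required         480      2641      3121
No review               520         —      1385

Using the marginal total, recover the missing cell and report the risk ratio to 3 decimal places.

The missing cell is in the unexposed row: 1385 − 520 = 865.
So a = 480, b = 2641, c = 520, d = 865.
RR = [a/(a+b)] / [c/(c+d)] = (480/3121) / (520/1385) = 0.15380/0.37545 = 0.40963

0.410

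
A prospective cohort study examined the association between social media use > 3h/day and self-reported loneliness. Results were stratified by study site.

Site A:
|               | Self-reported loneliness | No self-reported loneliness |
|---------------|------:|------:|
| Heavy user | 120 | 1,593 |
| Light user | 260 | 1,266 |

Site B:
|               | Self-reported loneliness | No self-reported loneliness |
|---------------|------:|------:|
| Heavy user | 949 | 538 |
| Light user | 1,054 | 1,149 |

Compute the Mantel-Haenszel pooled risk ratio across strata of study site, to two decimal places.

1.11

RR_MH = Σ(aᵢ·n₀ᵢ/nᵢ) / Σ(cᵢ·n₁ᵢ/nᵢ), with n₁ᵢ = aᵢ+bᵢ (exposed), n₀ᵢ = cᵢ+dᵢ (unexposed), nᵢ = n₁ᵢ+n₀ᵢ.
Stratum 1 (Site A): n₁ = 1713, n₀ = 1526, n = 3239; a·n₀/n = 120·1526/3239 = 56.5360; c·n₁/n = 260·1713/3239 = 137.5054
Stratum 2 (Site B): n₁ = 1487, n₀ = 2203, n = 3690; a·n₀/n = 949·2203/3690 = 566.5710; c·n₁/n = 1054·1487/3690 = 424.7420
RR_MH = (56.5360 + 566.5710) / (137.5054 + 424.7420) = 623.1070 / 562.2474 = 1.10824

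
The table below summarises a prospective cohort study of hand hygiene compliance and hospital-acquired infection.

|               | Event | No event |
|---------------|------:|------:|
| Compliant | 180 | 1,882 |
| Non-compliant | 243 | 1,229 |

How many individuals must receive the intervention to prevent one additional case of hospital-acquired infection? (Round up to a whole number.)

Risk in treated group = 180/2062 = 0.08729; risk in control = 243/1472 = 0.16508.
Absolute risk reduction = 0.16508 − 0.08729 = 0.07779
NNT = 1 / ARR = 1 / 0.07779 = 12.856 → round up → 13

13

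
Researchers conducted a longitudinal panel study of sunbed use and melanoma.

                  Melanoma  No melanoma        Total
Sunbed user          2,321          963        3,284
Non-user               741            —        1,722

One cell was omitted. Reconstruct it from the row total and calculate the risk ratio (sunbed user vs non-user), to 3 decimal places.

1.642

The missing cell is in the unexposed row: 1722 − 741 = 981.
So a = 2321, b = 963, c = 741, d = 981.
RR = [a/(a+b)] / [c/(c+d)] = (2321/3284) / (741/1722) = 0.70676/0.43031 = 1.64243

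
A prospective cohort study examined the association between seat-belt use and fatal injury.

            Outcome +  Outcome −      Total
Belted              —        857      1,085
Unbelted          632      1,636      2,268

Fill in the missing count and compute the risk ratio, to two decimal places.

0.75

The missing cell is in the exposed row: 1085 − 857 = 228.
So a = 228, b = 857, c = 632, d = 1636.
RR = [a/(a+b)] / [c/(c+d)] = (228/1085) / (632/2268) = 0.21014/0.27866 = 0.75410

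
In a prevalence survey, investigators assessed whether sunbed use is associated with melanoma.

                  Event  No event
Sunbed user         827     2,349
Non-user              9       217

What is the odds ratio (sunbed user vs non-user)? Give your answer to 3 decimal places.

8.489

Cells: a = 827, b = 2349, c = 9, d = 217.
OR = (a·d)/(b·c) = (827 × 217) / (2349 × 9) = 179459 / 21141 = 8.48867
The odds of melanoma are about 8.49 times as high in the sunbed user group.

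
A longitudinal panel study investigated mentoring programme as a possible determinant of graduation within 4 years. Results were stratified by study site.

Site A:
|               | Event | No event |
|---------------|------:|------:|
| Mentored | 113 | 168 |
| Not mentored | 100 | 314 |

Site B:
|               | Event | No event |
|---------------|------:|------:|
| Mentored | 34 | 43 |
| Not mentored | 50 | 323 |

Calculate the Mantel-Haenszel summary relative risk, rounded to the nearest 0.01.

1.95

RR_MH = Σ(aᵢ·n₀ᵢ/nᵢ) / Σ(cᵢ·n₁ᵢ/nᵢ), with n₁ᵢ = aᵢ+bᵢ (exposed), n₀ᵢ = cᵢ+dᵢ (unexposed), nᵢ = n₁ᵢ+n₀ᵢ.
Stratum 1 (Site A): n₁ = 281, n₀ = 414, n = 695; a·n₀/n = 113·414/695 = 67.3122; c·n₁/n = 100·281/695 = 40.4317
Stratum 2 (Site B): n₁ = 77, n₀ = 373, n = 450; a·n₀/n = 34·373/450 = 28.1822; c·n₁/n = 50·77/450 = 8.5556
RR_MH = (67.3122 + 28.1822) / (40.4317 + 8.5556) = 95.4945 / 48.9872 = 1.94938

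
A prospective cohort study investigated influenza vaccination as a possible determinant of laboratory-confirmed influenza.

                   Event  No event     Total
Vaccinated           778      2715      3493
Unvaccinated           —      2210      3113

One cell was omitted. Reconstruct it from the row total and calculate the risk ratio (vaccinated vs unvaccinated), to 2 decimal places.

The missing cell is in the unexposed row: 3113 − 2210 = 903.
So a = 778, b = 2715, c = 903, d = 2210.
RR = [a/(a+b)] / [c/(c+d)] = (778/3493) / (903/3113) = 0.22273/0.29007 = 0.76784

0.77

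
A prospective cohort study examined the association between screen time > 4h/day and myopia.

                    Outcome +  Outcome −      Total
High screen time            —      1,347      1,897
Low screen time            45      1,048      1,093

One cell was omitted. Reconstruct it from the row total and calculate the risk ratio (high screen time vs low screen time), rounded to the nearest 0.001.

7.042

The missing cell is in the exposed row: 1897 − 1347 = 550.
So a = 550, b = 1347, c = 45, d = 1048.
RR = [a/(a+b)] / [c/(c+d)] = (550/1897) / (45/1093) = 0.28993/0.04117 = 7.04211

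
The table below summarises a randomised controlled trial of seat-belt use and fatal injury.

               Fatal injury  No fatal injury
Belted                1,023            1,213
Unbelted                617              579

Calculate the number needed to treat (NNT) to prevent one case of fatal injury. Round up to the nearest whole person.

18

Risk in treated group = 1023/2236 = 0.45751; risk in control = 617/1196 = 0.51589.
Absolute risk reduction = 0.51589 − 0.45751 = 0.05837
NNT = 1 / ARR = 1 / 0.05837 = 17.131 → round up → 18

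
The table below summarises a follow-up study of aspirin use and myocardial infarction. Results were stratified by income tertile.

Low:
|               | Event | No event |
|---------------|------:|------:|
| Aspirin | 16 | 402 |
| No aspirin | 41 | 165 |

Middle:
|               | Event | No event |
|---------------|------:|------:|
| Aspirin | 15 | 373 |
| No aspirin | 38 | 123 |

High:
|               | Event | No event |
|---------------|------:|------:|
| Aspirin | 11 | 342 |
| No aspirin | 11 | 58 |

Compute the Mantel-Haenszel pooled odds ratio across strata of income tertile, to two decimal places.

OR_MH = Σ(aᵢdᵢ/nᵢ) / Σ(bᵢcᵢ/nᵢ), where nᵢ is the stratum total.
Stratum 1 (Low): n = 624; a·d/n = 16·165/624 = 4.2308; b·c/n = 402·41/624 = 26.4135
Stratum 2 (Middle): n = 549; a·d/n = 15·123/549 = 3.3607; b·c/n = 373·38/549 = 25.8179
Stratum 3 (High): n = 422; a·d/n = 11·58/422 = 1.5118; b·c/n = 342·11/422 = 8.9147
OR_MH = (4.2308 + 3.3607 + 1.5118) / (26.4135 + 25.8179 + 8.9147) = 9.1033 / 61.1460 = 0.14888

0.15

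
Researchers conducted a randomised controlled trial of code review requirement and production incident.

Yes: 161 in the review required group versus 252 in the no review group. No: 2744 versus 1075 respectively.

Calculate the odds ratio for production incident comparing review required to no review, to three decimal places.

From the description: a = 161, b = 2744, c = 252, d = 1075.
OR = (a·d)/(b·c) = (161 × 1075) / (2744 × 252) = 173075 / 691488 = 0.25029
Exposure is associated with lower odds of production incident (OR = 0.25 < 1).

0.250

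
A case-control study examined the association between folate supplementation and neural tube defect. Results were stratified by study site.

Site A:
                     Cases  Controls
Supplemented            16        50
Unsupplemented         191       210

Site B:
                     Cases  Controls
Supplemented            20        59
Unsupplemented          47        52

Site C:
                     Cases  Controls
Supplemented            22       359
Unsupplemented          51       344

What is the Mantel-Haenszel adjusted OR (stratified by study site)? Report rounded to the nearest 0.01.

0.38

OR_MH = Σ(aᵢdᵢ/nᵢ) / Σ(bᵢcᵢ/nᵢ), where nᵢ is the stratum total.
Stratum 1 (Site A): n = 467; a·d/n = 16·210/467 = 7.1949; b·c/n = 50·191/467 = 20.4497
Stratum 2 (Site B): n = 178; a·d/n = 20·52/178 = 5.8427; b·c/n = 59·47/178 = 15.5787
Stratum 3 (Site C): n = 776; a·d/n = 22·344/776 = 9.7526; b·c/n = 359·51/776 = 23.5941
OR_MH = (7.1949 + 5.8427 + 9.7526) / (20.4497 + 15.5787 + 23.5941) = 22.7901 / 59.6224 = 0.38224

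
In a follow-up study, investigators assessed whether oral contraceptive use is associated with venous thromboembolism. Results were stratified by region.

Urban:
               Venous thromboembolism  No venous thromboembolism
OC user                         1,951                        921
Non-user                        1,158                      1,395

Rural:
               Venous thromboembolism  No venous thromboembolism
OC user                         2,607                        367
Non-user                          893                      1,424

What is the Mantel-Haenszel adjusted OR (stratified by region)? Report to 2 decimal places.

OR_MH = Σ(aᵢdᵢ/nᵢ) / Σ(bᵢcᵢ/nᵢ), where nᵢ is the stratum total.
Stratum 1 (Urban): n = 5425; a·d/n = 1951·1395/5425 = 501.6857; b·c/n = 921·1158/5425 = 196.5932
Stratum 2 (Rural): n = 5291; a·d/n = 2607·1424/5291 = 701.6383; b·c/n = 367·893/5291 = 61.9412
OR_MH = (501.6857 + 701.6383) / (196.5932 + 61.9412) = 1203.3240 / 258.5344 = 4.65441

4.65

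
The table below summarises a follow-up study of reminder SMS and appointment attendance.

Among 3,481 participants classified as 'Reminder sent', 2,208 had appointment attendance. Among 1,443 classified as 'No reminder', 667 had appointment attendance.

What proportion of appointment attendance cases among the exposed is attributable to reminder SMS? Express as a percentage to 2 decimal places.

27.13

From the description: a = 2208, b = 1273, c = 667, d = 776.
Risk in exposed = 2208/3481 = 0.63430; risk in unexposed = 667/1443 = 0.46223.
RR = 0.63430/0.46223 = 1.37226
AR% = (RR − 1)/RR × 100 = (1.37226 − 1)/1.37226 × 100 = 27.1274%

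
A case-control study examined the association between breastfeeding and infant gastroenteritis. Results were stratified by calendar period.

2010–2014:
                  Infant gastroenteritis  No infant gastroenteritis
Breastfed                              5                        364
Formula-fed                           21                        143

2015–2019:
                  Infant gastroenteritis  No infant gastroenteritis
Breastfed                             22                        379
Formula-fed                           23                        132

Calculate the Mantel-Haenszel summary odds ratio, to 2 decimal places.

OR_MH = Σ(aᵢdᵢ/nᵢ) / Σ(bᵢcᵢ/nᵢ), where nᵢ is the stratum total.
Stratum 1 (2010–2014): n = 533; a·d/n = 5·143/533 = 1.3415; b·c/n = 364·21/533 = 14.3415
Stratum 2 (2015–2019): n = 556; a·d/n = 22·132/556 = 5.2230; b·c/n = 379·23/556 = 15.6781
OR_MH = (1.3415 + 5.2230) / (14.3415 + 15.6781) = 6.5645 / 30.0195 = 0.21867

0.22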